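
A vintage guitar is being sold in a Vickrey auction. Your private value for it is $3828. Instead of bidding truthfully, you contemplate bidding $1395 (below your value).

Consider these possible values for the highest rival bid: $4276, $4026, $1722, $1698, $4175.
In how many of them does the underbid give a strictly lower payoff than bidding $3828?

2

The deviation hurts exactly when the highest competing bid lies strictly between $1395 and $3828 — underbidding then forfeits a profitable win.
$4276: above both → same outcome either way.
$4026: above both → same outcome either way.
$1722: inside the interval → strictly worse (loss $2106).
$1698: inside the interval → strictly worse (loss $2130).
$4175: above both → same outcome either way.
Count: 2.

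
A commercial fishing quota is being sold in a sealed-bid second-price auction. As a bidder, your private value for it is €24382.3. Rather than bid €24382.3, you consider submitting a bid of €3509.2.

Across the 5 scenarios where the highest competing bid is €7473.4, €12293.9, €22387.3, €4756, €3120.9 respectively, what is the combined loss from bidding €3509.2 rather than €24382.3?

€50618.6

The deviation costs you only when the competing bid falls strictly between €3509.2 and €24382.3; elsewhere both bids give the same outcome.
€7473.4: truthful payoff €16908.9, deviation payoff €0 → loss €16908.9.
€12293.9: truthful payoff €12088.4, deviation payoff €0 → loss €12088.4.
€22387.3: truthful payoff €1995, deviation payoff €0 → loss €1995.
€4756: truthful payoff €19626.3, deviation payoff €0 → loss €19626.3.
€3120.9: outcomes coincide → loss €0.
Total loss = €16908.9 + €12088.4 + €1995 + €19626.3 = €50618.6.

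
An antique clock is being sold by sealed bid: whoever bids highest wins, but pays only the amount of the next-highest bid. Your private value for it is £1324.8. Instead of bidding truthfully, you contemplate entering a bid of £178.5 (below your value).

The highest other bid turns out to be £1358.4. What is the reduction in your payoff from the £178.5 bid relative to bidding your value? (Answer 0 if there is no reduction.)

£0

Bidding your value £1324.8: you lose (since £1324.8 < £1358.4). Payoff £0.
Bidding £178.5: you lose. Payoff £0.
Difference = £0 − £0 = £0; both bids lead to the same outcome because the competing bid is above both your value and your alternative bid.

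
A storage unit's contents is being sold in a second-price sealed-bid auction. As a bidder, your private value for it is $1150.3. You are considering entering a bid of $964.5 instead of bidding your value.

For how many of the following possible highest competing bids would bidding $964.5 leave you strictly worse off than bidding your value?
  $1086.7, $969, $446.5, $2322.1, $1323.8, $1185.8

The deviation hurts exactly when the highest competing bid lies strictly between $964.5 and $1150.3 — underbidding then forfeits a profitable win.
$1086.7: inside the interval → strictly worse (loss $63.6).
$969: inside the interval → strictly worse (loss $181.3).
$446.5: below both → same outcome either way.
$2322.1: above both → same outcome either way.
$1323.8: above both → same outcome either way.
$1185.8: above both → same outcome either way.
Count: 2.

2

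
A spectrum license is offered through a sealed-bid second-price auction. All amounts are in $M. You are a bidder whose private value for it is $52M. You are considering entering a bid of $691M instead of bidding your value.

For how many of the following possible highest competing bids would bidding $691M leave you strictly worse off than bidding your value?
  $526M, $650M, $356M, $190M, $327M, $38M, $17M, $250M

6

The deviation hurts exactly when the highest competing bid lies strictly between $52M and $691M — overbidding then wins at a price above your value.
$526M: inside the interval → strictly worse (loss $474M).
$650M: inside the interval → strictly worse (loss $598M).
$356M: inside the interval → strictly worse (loss $304M).
$190M: inside the interval → strictly worse (loss $138M).
$327M: inside the interval → strictly worse (loss $275M).
$38M: below both → same outcome either way.
$17M: below both → same outcome either way.
$250M: inside the interval → strictly worse (loss $198M).
Count: 6.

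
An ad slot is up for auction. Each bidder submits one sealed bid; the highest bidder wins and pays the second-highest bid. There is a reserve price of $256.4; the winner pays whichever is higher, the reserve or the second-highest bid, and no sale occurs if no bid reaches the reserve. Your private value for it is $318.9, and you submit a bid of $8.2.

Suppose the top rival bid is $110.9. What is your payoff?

$0

Your bid $8.2 is below the highest competing bid $110.9, so you lose. Payoff $0.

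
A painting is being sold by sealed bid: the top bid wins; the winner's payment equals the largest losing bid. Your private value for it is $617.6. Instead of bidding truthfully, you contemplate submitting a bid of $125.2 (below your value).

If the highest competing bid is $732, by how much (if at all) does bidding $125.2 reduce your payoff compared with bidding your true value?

$0

Bidding your value $617.6: you lose (since $617.6 < $732). Payoff $0.
Bidding $125.2: you lose. Payoff $0.
Difference = $0 − $0 = $0; both bids lead to the same outcome because the competing bid is above both your value and your alternative bid.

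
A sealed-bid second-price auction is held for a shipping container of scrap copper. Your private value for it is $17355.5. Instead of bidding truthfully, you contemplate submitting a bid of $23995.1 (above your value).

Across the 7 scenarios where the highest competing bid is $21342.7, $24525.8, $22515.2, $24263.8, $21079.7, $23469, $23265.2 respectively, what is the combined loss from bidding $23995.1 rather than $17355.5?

$24894.3

The deviation costs you only when the competing bid falls strictly between $17355.5 and $23995.1; elsewhere both bids give the same outcome.
$21342.7: truthful payoff $0, deviation payoff −$3987.2 → loss $3987.2.
$24525.8: outcomes coincide → loss $0.
$22515.2: truthful payoff $0, deviation payoff −$5159.7 → loss $5159.7.
$24263.8: outcomes coincide → loss $0.
$21079.7: truthful payoff $0, deviation payoff −$3724.2 → loss $3724.2.
$23469: truthful payoff $0, deviation payoff −$6113.5 → loss $6113.5.
$23265.2: truthful payoff $0, deviation payoff −$5909.7 → loss $5909.7.
Total loss = $3987.2 + $5159.7 + $3724.2 + $6113.5 + $5909.7 = $24894.3.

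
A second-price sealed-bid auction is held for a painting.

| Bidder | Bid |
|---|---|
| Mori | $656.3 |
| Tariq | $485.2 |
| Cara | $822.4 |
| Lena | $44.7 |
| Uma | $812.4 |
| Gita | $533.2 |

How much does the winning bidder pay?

$812.4

Highest bid: Cara at $822.4, so Cara wins.
Second-highest bid: Uma at $812.4 — that is the price the winner pays.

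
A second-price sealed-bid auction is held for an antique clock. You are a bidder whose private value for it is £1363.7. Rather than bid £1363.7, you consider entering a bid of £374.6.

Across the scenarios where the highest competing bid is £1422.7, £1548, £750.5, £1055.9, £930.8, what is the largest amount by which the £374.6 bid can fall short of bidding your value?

£1422.7: same outcome either way → loss £0.
£1548: same outcome either way → loss £0.
£750.5: truthful gives £613.2, deviation gives £0 → loss £613.2.
£1055.9: truthful gives £307.8, deviation gives £0 → loss £307.8.
£930.8: truthful gives £432.9, deviation gives £0 → loss £432.9.
Maximum loss: £613.2.

£613.2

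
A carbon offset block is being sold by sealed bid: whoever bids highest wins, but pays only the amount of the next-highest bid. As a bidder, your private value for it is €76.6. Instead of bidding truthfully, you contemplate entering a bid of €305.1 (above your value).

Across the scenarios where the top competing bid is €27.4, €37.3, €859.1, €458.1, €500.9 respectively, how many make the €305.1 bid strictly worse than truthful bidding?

The deviation hurts exactly when the highest competing bid lies strictly between €76.6 and €305.1 — overbidding then wins at a price above your value.
€27.4: below both → same outcome either way.
€37.3: below both → same outcome either way.
€859.1: above both → same outcome either way.
€458.1: above both → same outcome either way.
€500.9: above both → same outcome either way.
Count: 0.

0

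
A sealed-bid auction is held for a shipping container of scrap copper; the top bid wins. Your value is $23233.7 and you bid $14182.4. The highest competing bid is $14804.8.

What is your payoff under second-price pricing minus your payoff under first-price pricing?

$0

Your bid $14182.4 is below $14804.8, so you lose under either rule.
Payoff is $0 in both cases; difference = $0.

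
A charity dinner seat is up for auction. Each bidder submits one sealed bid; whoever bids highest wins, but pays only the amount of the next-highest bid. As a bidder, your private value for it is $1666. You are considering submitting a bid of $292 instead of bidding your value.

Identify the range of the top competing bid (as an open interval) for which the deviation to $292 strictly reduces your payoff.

If the competing bid is below $292, both bids win at the same price — no difference.
If it is above $1666, both bids lose — no difference.
If it lies strictly between $292 and $1666, bidding your value wins at a price below your value (positive payoff) while bidding $292 loses (payoff 0).
So the deviation strictly hurts on the open interval ($292, $1666).

($292, $1666)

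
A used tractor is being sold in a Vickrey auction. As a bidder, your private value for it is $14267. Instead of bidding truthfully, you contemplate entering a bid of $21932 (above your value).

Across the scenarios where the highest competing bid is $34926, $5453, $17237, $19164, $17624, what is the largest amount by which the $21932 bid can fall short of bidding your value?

$4897

$34926: same outcome either way → loss $0.
$5453: same outcome either way → loss $0.
$17237: truthful gives $0, deviation gives −$2970 → loss $2970.
$19164: truthful gives $0, deviation gives −$4897 → loss $4897.
$17624: truthful gives $0, deviation gives −$3357 → loss $3357.
Maximum loss: $4897.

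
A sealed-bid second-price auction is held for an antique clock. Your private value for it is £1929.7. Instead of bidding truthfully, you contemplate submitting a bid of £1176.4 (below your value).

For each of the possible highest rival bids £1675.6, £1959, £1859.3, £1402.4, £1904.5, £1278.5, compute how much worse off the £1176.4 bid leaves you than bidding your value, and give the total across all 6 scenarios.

£1528.2

The deviation costs you only when the competing bid falls strictly between £1176.4 and £1929.7; elsewhere both bids give the same outcome.
£1675.6: truthful payoff £254.1, deviation payoff £0 → loss £254.1.
£1959: outcomes coincide → loss £0.
£1859.3: truthful payoff £70.4, deviation payoff £0 → loss £70.4.
£1402.4: truthful payoff £527.3, deviation payoff £0 → loss £527.3.
£1904.5: truthful payoff £25.2, deviation payoff £0 → loss £25.2.
£1278.5: truthful payoff £651.2, deviation payoff £0 → loss £651.2.
Total loss = £254.1 + £70.4 + £527.3 + £25.2 + £651.2 = £1528.2.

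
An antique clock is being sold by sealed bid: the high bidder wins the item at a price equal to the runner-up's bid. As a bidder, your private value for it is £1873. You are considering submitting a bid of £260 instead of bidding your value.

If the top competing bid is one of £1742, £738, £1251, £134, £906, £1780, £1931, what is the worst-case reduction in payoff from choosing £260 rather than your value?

£1742: truthful gives £131, deviation gives £0 → loss £131.
£738: truthful gives £1135, deviation gives £0 → loss £1135.
£1251: truthful gives £622, deviation gives £0 → loss £622.
£134: same outcome either way → loss £0.
£906: truthful gives £967, deviation gives £0 → loss £967.
£1780: truthful gives £93, deviation gives £0 → loss £93.
£1931: same outcome either way → loss £0.
Maximum loss: £1135.

£1135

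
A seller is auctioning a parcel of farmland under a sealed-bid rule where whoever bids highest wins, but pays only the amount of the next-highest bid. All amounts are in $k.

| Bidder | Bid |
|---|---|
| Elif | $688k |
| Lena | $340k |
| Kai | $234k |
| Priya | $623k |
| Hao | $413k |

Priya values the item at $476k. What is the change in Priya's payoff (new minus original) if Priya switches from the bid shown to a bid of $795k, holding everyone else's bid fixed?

−$212k

The highest bid among the other bidders is $688k; Priya's bid doesn't change that.
Original bid $623k: Priya is not highest (top rival bid is $688k); payoff $0k.
Alternative bid $795k: Priya is highest, pays the top rival bid $688k; payoff $476k − $688k = −$212k.
Change in payoff = −$212k − ($0k) = −$212k.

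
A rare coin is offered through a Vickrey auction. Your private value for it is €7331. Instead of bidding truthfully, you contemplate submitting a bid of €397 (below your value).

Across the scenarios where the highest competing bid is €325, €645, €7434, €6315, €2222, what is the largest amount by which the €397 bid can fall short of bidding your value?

€6686

€325: same outcome either way → loss €0.
€645: truthful gives €6686, deviation gives €0 → loss €6686.
€7434: same outcome either way → loss €0.
€6315: truthful gives €1016, deviation gives €0 → loss €1016.
€2222: truthful gives €5109, deviation gives €0 → loss €5109.
Maximum loss: €6686.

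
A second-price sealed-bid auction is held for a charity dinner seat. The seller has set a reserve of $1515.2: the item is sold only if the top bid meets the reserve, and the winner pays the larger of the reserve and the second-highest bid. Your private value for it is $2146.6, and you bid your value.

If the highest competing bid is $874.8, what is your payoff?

Your bid $2146.6 is the highest and exceeds the reserve.
Price = max(second-highest bid, reserve) = max($874.8, $1515.2) = $1515.2.
Payoff = $2146.6 − $1515.2 = $631.4.

$631.4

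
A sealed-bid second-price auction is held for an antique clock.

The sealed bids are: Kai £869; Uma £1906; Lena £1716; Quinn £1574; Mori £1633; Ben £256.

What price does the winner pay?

Highest bid: Uma at £1906, so Uma wins.
Second-highest bid: Lena at £1716 — that is the price the winner pays.

£1716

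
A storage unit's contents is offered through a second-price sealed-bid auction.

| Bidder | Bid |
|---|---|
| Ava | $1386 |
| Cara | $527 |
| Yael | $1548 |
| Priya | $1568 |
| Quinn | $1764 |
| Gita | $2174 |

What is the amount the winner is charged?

Highest bid: Gita at $2174, so Gita wins.
Second-highest bid: Quinn at $1764 — that is the price the winner pays.

$1764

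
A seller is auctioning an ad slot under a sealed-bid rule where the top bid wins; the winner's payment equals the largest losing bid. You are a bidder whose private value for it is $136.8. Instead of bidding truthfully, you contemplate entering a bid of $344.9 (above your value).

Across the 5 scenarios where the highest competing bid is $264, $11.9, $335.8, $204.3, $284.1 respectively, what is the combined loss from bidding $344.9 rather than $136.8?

The deviation costs you only when the competing bid falls strictly between $136.8 and $344.9; elsewhere both bids give the same outcome.
$264: truthful payoff $0, deviation payoff −$127.2 → loss $127.2.
$11.9: outcomes coincide → loss $0.
$335.8: truthful payoff $0, deviation payoff −$199 → loss $199.
$204.3: truthful payoff $0, deviation payoff −$67.5 → loss $67.5.
$284.1: truthful payoff $0, deviation payoff −$147.3 → loss $147.3.
Total loss = $127.2 + $199 + $67.5 + $147.3 = $541.
Because the price is fixed by the runner-up's bid, deviating from your value can only change a good outcome into a bad one — never the reverse.

$541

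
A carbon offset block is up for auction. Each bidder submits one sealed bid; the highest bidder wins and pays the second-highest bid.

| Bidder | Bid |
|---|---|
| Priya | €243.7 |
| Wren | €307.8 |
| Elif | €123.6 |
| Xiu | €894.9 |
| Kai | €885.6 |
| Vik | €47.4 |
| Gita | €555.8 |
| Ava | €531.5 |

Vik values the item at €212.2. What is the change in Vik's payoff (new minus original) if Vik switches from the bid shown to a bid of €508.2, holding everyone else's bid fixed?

The highest bid among the other bidders is €894.9; Vik's bid doesn't change that.
Original bid €47.4: Vik is not highest (top rival bid is €894.9); payoff €0.
Alternative bid €508.2: Vik is not highest (top rival bid is €894.9); payoff €0.
Change in payoff = €0 − (€0) = €0.

€0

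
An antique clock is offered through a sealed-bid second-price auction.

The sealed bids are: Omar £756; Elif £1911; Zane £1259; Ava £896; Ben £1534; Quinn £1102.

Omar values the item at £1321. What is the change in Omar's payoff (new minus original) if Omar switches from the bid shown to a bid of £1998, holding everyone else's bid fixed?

The highest bid among the other bidders is £1911; Omar's bid doesn't change that.
Original bid £756: Omar is not highest (top rival bid is £1911); payoff £0.
Alternative bid £1998: Omar is highest, pays the top rival bid £1911; payoff £1321 − £1911 = −£590.
Change in payoff = −£590 − (£0) = −£590.

−£590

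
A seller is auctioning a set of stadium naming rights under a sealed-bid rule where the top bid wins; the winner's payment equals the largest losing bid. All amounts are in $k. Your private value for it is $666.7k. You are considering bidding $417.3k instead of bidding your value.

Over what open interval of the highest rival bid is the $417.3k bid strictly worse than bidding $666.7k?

($417.3k, $666.7k)

If the competing bid is below $417.3k, both bids win at the same price — no difference.
If it is above $666.7k, both bids lose — no difference.
If it lies strictly between $417.3k and $666.7k, bidding your value wins at a price below your value (positive payoff) while bidding $417.3k loses (payoff 0).
So the deviation strictly hurts on the open interval ($417.3k, $666.7k).
Truthful bidding weakly dominates here: raising your bid can only win items priced above your value, and lowering it can only forfeit items priced below.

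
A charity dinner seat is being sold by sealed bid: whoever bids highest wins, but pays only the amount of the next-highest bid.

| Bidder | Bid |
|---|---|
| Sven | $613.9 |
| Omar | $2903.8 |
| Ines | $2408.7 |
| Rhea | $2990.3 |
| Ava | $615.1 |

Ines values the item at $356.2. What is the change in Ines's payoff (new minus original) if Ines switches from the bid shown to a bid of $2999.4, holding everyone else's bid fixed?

−$2634.1

The highest bid among the other bidders is $2990.3; Ines's bid doesn't change that.
Original bid $2408.7: Ines is not highest (top rival bid is $2990.3); payoff $0.
Alternative bid $2999.4: Ines is highest, pays the top rival bid $2990.3; payoff $356.2 − $2990.3 = −$2634.1.
Change in payoff = −$2634.1 − ($0) = −$2634.1.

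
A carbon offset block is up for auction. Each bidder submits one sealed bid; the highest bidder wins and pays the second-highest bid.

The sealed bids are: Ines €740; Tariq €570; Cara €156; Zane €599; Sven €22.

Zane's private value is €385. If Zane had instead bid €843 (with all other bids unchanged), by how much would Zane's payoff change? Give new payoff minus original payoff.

−€355

The highest bid among the other bidders is €740; Zane's bid doesn't change that.
Original bid €599: Zane is not highest (top rival bid is €740); payoff €0.
Alternative bid €843: Zane is highest, pays the top rival bid €740; payoff €385 − €740 = −€355.
Change in payoff = −€355 − (€0) = −€355.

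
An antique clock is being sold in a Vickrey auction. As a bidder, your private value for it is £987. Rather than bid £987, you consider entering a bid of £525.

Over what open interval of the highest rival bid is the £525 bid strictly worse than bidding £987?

If the competing bid is below £525, both bids win at the same price — no difference.
If it is above £987, both bids lose — no difference.
If it lies strictly between £525 and £987, bidding your value wins at a price below your value (positive payoff) while bidding £525 loses (payoff 0).
So the deviation strictly hurts on the open interval (£525, £987).

(£525, £987)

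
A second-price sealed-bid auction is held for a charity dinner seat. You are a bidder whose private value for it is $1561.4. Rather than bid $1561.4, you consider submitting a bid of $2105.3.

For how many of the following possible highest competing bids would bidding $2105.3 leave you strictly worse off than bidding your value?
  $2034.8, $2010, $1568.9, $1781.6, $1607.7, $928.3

5

The deviation hurts exactly when the highest competing bid lies strictly between $1561.4 and $2105.3 — overbidding then wins at a price above your value.
$2034.8: inside the interval → strictly worse (loss $473.4).
$2010: inside the interval → strictly worse (loss $448.6).
$1568.9: inside the interval → strictly worse (loss $7.5).
$1781.6: inside the interval → strictly worse (loss $220.2).
$1607.7: inside the interval → strictly worse (loss $46.3).
$928.3: below both → same outcome either way.
Count: 5.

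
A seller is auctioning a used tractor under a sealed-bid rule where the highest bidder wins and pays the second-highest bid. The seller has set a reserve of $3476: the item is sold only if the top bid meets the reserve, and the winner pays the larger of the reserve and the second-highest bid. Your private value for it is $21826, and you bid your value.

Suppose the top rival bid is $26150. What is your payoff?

Your bid $21826 is below the highest competing bid $26150, so you lose. Payoff $0.

$0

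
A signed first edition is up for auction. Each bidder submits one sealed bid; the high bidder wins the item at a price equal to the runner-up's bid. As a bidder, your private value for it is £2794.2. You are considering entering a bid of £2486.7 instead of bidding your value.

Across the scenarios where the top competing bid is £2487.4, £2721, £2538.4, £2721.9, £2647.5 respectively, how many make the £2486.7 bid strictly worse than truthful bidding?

The deviation hurts exactly when the highest competing bid lies strictly between £2486.7 and £2794.2 — underbidding then forfeits a profitable win.
£2487.4: inside the interval → strictly worse (loss £306.8).
£2721: inside the interval → strictly worse (loss £73.2).
£2538.4: inside the interval → strictly worse (loss £255.8).
£2721.9: inside the interval → strictly worse (loss £72.3).
£2647.5: inside the interval → strictly worse (loss £146.7).
Count: 5.

5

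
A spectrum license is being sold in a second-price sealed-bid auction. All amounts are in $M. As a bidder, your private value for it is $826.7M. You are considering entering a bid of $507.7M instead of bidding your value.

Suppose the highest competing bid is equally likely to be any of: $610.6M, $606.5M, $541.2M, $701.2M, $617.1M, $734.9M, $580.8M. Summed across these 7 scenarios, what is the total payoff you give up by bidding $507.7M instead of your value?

The deviation costs you only when the competing bid falls strictly between $507.7M and $826.7M; elsewhere both bids give the same outcome.
$610.6M: truthful payoff $216.1M, deviation payoff $0M → loss $216.1M.
$606.5M: truthful payoff $220.2M, deviation payoff $0M → loss $220.2M.
$541.2M: truthful payoff $285.5M, deviation payoff $0M → loss $285.5M.
$701.2M: truthful payoff $125.5M, deviation payoff $0M → loss $125.5M.
$617.1M: truthful payoff $209.6M, deviation payoff $0M → loss $209.6M.
$734.9M: truthful payoff $91.8M, deviation payoff $0M → loss $91.8M.
$580.8M: truthful payoff $245.9M, deviation payoff $0M → loss $245.9M.
Total loss = $216.1M + $220.2M + $285.5M + $125.5M + $209.6M + $91.8M + $245.9M = $1394.6M.

$1394.6M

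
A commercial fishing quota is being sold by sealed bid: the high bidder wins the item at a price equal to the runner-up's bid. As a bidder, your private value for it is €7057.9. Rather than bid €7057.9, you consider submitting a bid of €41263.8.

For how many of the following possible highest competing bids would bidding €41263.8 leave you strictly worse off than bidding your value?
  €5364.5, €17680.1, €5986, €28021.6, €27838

3

The deviation hurts exactly when the highest competing bid lies strictly between €7057.9 and €41263.8 — overbidding then wins at a price above your value.
€5364.5: below both → same outcome either way.
€17680.1: inside the interval → strictly worse (loss €10622.2).
€5986: below both → same outcome either way.
€28021.6: inside the interval → strictly worse (loss €20963.7).
€27838: inside the interval → strictly worse (loss €20780.1).
Count: 3.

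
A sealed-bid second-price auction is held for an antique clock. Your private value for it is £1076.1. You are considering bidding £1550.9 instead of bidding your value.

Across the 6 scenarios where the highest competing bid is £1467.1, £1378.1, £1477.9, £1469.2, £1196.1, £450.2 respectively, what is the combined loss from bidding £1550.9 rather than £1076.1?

£1607.9

The deviation costs you only when the competing bid falls strictly between £1076.1 and £1550.9; elsewhere both bids give the same outcome.
£1467.1: truthful payoff £0, deviation payoff −£391 → loss £391.
£1378.1: truthful payoff £0, deviation payoff −£302 → loss £302.
£1477.9: truthful payoff £0, deviation payoff −£401.8 → loss £401.8.
£1469.2: truthful payoff £0, deviation payoff −£393.1 → loss £393.1.
£1196.1: truthful payoff £0, deviation payoff −£120 → loss £120.
£450.2: outcomes coincide → loss £0.
Total loss = £391 + £302 + £401.8 + £393.1 + £120 = £1607.9.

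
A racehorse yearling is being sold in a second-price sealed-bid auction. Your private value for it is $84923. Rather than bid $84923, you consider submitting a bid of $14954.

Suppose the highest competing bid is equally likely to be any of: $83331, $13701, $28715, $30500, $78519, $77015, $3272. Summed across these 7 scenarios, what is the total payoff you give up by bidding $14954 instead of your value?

$126535

The deviation costs you only when the competing bid falls strictly between $14954 and $84923; elsewhere both bids give the same outcome.
$83331: truthful payoff $1592, deviation payoff $0 → loss $1592.
$13701: outcomes coincide → loss $0.
$28715: truthful payoff $56208, deviation payoff $0 → loss $56208.
$30500: truthful payoff $54423, deviation payoff $0 → loss $54423.
$78519: truthful payoff $6404, deviation payoff $0 → loss $6404.
$77015: truthful payoff $7908, deviation payoff $0 → loss $7908.
$3272: outcomes coincide → loss $0.
Total loss = $1592 + $56208 + $54423 + $6404 + $7908 = $126535.
Because the price is fixed by the runner-up's bid, deviating from your value can only change a good outcome into a bad one — never the reverse.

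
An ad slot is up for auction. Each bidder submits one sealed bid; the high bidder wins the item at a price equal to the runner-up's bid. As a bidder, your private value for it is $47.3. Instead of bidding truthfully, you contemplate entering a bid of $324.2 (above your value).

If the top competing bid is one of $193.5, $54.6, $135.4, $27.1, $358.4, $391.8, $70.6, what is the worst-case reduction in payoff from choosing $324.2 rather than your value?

$146.2

$193.5: truthful gives $0, deviation gives −$146.2 → loss $146.2.
$54.6: truthful gives $0, deviation gives −$7.3 → loss $7.3.
$135.4: truthful gives $0, deviation gives −$88.1 → loss $88.1.
$27.1: same outcome either way → loss $0.
$358.4: same outcome either way → loss $0.
$391.8: same outcome either way → loss $0.
$70.6: truthful gives $0, deviation gives −$23.3 → loss $23.3.
Maximum loss: $146.2.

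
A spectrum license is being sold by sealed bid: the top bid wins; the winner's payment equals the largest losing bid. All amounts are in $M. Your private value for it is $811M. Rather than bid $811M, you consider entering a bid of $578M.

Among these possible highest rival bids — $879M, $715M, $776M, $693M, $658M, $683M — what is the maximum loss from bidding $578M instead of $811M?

$879M: same outcome either way → loss $0M.
$715M: truthful gives $96M, deviation gives $0M → loss $96M.
$776M: truthful gives $35M, deviation gives $0M → loss $35M.
$693M: truthful gives $118M, deviation gives $0M → loss $118M.
$658M: truthful gives $153M, deviation gives $0M → loss $153M.
$683M: truthful gives $128M, deviation gives $0M → loss $128M.
Maximum loss: $153M.

$153M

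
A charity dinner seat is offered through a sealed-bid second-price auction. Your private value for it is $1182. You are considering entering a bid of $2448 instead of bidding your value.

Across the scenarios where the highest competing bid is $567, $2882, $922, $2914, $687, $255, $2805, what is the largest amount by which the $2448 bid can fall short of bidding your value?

$0

$567: same outcome either way → loss $0.
$2882: same outcome either way → loss $0.
$922: same outcome either way → loss $0.
$2914: same outcome either way → loss $0.
$687: same outcome either way → loss $0.
$255: same outcome either way → loss $0.
$2805: same outcome either way → loss $0.
Maximum loss: $0.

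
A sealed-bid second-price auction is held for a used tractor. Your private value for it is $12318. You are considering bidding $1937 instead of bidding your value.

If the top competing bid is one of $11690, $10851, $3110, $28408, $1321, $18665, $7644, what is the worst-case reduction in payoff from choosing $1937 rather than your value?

$9208

$11690: truthful gives $628, deviation gives $0 → loss $628.
$10851: truthful gives $1467, deviation gives $0 → loss $1467.
$3110: truthful gives $9208, deviation gives $0 → loss $9208.
$28408: same outcome either way → loss $0.
$1321: same outcome either way → loss $0.
$18665: same outcome either way → loss $0.
$7644: truthful gives $4674, deviation gives $0 → loss $4674.
Maximum loss: $9208.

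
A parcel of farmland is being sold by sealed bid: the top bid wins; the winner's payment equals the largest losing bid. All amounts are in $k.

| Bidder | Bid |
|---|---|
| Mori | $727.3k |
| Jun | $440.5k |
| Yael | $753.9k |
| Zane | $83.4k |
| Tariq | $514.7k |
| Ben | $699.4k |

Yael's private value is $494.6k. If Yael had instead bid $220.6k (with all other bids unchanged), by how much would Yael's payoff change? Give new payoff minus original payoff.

The highest bid among the other bidders is $727.3k; Yael's bid doesn't change that.
Original bid $753.9k: Yael is highest, pays the top rival bid $727.3k; payoff $494.6k − $727.3k = −$232.7k.
Alternative bid $220.6k: Yael is not highest (top rival bid is $727.3k); payoff $0k.
Change in payoff = $0k − (−$232.7k) = $232.7k.

$232.7k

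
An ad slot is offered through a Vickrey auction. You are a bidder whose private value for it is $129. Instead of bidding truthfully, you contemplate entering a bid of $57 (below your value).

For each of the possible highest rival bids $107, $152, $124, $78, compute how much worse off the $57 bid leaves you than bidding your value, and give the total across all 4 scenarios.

The deviation costs you only when the competing bid falls strictly between $57 and $129; elsewhere both bids give the same outcome.
$107: truthful payoff $22, deviation payoff $0 → loss $22.
$152: outcomes coincide → loss $0.
$124: truthful payoff $5, deviation payoff $0 → loss $5.
$78: truthful payoff $51, deviation payoff $0 → loss $51.
Total loss = $22 + $5 + $51 = $78.
Truthful bidding weakly dominates here: raising your bid can only win items priced above your value, and lowering it can only forfeit items priced below.

$78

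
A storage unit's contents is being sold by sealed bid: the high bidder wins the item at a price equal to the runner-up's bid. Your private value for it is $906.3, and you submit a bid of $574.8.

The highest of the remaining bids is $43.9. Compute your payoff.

$862.4

Your bid $574.8 exceeds the highest competing bid $43.9, so you win.
In a second-price auction the winner pays the second-highest bid, $43.9.
Payoff = value − price = $906.3 − $43.9 = $862.4.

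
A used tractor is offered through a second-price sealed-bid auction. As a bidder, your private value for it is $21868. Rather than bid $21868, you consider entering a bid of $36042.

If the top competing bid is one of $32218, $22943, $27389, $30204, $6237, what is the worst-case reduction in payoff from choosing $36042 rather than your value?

$10350

$32218: truthful gives $0, deviation gives −$10350 → loss $10350.
$22943: truthful gives $0, deviation gives −$1075 → loss $1075.
$27389: truthful gives $0, deviation gives −$5521 → loss $5521.
$30204: truthful gives $0, deviation gives −$8336 → loss $8336.
$6237: same outcome either way → loss $0.
Maximum loss: $10350.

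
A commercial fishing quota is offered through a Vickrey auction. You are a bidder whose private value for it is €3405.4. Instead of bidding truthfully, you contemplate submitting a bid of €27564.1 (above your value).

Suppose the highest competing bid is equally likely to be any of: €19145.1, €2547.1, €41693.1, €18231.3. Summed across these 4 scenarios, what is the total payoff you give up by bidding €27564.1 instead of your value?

€30565.6

The deviation costs you only when the competing bid falls strictly between €3405.4 and €27564.1; elsewhere both bids give the same outcome.
€19145.1: truthful payoff €0, deviation payoff −€15739.7 → loss €15739.7.
€2547.1: outcomes coincide → loss €0.
€41693.1: outcomes coincide → loss €0.
€18231.3: truthful payoff €0, deviation payoff −€14825.9 → loss €14825.9.
Total loss = €15739.7 + €14825.9 = €30565.6.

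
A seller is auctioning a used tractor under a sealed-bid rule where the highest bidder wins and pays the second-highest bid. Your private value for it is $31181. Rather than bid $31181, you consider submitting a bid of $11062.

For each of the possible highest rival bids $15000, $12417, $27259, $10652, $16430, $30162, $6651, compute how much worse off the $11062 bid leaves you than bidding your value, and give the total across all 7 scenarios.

$54637

The deviation costs you only when the competing bid falls strictly between $11062 and $31181; elsewhere both bids give the same outcome.
$15000: truthful payoff $16181, deviation payoff $0 → loss $16181.
$12417: truthful payoff $18764, deviation payoff $0 → loss $18764.
$27259: truthful payoff $3922, deviation payoff $0 → loss $3922.
$10652: outcomes coincide → loss $0.
$16430: truthful payoff $14751, deviation payoff $0 → loss $14751.
$30162: truthful payoff $1019, deviation payoff $0 → loss $1019.
$6651: outcomes coincide → loss $0.
Total loss = $16181 + $18764 + $3922 + $14751 + $1019 = $54637.
Because the price is fixed by the runner-up's bid, deviating from your value can only change a good outcome into a bad one — never the reverse.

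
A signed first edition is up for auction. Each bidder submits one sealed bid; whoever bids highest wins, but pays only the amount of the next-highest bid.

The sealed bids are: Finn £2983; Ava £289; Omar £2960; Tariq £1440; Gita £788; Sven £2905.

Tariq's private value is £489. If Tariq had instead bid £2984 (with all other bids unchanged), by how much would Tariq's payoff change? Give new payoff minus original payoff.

The highest bid among the other bidders is £2983; Tariq's bid doesn't change that.
Original bid £1440: Tariq is not highest (top rival bid is £2983); payoff £0.
Alternative bid £2984: Tariq is highest, pays the top rival bid £2983; payoff £489 − £2983 = −£2494.
Change in payoff = −£2494 − (£0) = −£2494.

−£2494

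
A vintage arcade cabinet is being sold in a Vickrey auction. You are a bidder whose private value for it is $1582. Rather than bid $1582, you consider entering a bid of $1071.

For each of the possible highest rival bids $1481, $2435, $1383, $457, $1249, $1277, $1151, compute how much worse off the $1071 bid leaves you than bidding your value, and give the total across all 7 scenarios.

$1369

The deviation costs you only when the competing bid falls strictly between $1071 and $1582; elsewhere both bids give the same outcome.
$1481: truthful payoff $101, deviation payoff $0 → loss $101.
$2435: outcomes coincide → loss $0.
$1383: truthful payoff $199, deviation payoff $0 → loss $199.
$457: outcomes coincide → loss $0.
$1249: truthful payoff $333, deviation payoff $0 → loss $333.
$1277: truthful payoff $305, deviation payoff $0 → loss $305.
$1151: truthful payoff $431, deviation payoff $0 → loss $431.
Total loss = $101 + $199 + $333 + $305 + $431 = $1369.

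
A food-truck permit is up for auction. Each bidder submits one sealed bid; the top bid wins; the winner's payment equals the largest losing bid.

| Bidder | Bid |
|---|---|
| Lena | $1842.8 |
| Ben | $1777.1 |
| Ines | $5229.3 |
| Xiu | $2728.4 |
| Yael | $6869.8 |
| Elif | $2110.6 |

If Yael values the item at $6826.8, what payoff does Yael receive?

$1597.5

Highest bid: Yael at $6869.8, so Yael wins.
Second-highest bid: Ines at $5229.3 — that is the price the winner pays.
Yael's payoff = value − price = $6826.8 − $5229.3 = $1597.5.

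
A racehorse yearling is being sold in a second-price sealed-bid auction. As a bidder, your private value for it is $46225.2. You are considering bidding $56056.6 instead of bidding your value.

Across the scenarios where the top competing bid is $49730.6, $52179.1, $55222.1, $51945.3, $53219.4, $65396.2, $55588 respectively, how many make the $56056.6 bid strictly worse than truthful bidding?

6

The deviation hurts exactly when the highest competing bid lies strictly between $46225.2 and $56056.6 — overbidding then wins at a price above your value.
$49730.6: inside the interval → strictly worse (loss $3505.4).
$52179.1: inside the interval → strictly worse (loss $5953.9).
$55222.1: inside the interval → strictly worse (loss $8996.9).
$51945.3: inside the interval → strictly worse (loss $5720.1).
$53219.4: inside the interval → strictly worse (loss $6994.2).
$65396.2: above both → same outcome either way.
$55588: inside the interval → strictly worse (loss $9362.8).
Count: 6.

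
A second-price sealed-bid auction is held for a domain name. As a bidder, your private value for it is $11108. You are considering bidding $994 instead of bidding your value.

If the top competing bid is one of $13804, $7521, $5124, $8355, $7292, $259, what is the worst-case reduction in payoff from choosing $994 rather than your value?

$13804: same outcome either way → loss $0.
$7521: truthful gives $3587, deviation gives $0 → loss $3587.
$5124: truthful gives $5984, deviation gives $0 → loss $5984.
$8355: truthful gives $2753, deviation gives $0 → loss $2753.
$7292: truthful gives $3816, deviation gives $0 → loss $3816.
$259: same outcome either way → loss $0.
Maximum loss: $5984.

$5984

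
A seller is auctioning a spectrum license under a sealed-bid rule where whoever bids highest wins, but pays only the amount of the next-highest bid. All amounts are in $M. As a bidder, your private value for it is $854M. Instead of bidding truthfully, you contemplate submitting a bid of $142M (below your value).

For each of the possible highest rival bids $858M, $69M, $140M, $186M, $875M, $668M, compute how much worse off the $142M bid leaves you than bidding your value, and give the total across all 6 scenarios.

$854M

The deviation costs you only when the competing bid falls strictly between $142M and $854M; elsewhere both bids give the same outcome.
$858M: outcomes coincide → loss $0M.
$69M: outcomes coincide → loss $0M.
$140M: outcomes coincide → loss $0M.
$186M: truthful payoff $668M, deviation payoff $0M → loss $668M.
$875M: outcomes coincide → loss $0M.
$668M: truthful payoff $186M, deviation payoff $0M → loss $186M.
Total loss = $668M + $186M = $854M.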